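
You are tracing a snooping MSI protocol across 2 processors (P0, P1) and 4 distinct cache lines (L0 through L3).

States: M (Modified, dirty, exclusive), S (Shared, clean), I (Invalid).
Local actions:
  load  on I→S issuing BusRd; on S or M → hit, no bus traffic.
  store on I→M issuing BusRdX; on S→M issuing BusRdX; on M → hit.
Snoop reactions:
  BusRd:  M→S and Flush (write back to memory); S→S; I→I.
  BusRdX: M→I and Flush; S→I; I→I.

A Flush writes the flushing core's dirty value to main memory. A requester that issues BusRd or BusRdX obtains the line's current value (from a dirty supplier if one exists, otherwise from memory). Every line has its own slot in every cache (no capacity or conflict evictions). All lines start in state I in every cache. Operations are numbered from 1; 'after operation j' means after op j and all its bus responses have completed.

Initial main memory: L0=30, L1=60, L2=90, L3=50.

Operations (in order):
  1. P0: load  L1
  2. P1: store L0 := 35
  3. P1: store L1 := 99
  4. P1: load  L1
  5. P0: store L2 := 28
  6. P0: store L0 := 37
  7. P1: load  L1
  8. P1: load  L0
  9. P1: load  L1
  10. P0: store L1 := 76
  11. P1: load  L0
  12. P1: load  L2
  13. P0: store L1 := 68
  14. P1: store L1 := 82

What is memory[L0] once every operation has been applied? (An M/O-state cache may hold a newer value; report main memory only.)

memory[L0] = 37

[1] P0: load  L1 | P0:S(60), P1:I | bus: BusRd
[2] P1: store L0 := 35 | P0:I, P1:M(35) | bus: BusRdX
[3] P1: store L1 := 99 | P0:I, P1:M(99) | bus: BusRdX
[4] P1: load  L1 | P0:I, P1:M(99) | bus: none
[5] P0: store L2 := 28 | P0:M(28), P1:I | bus: BusRdX
[6] P0: store L0 := 37 | P0:M(37), P1:I | bus: BusRdX,Flush
[7] P1: load  L1 | P0:I, P1:M(99) | bus: none
[8] P1: load  L0 | P0:S(37), P1:S(37) | bus: BusRd,Flush
[9] P1: load  L1 | P0:I, P1:M(99) | bus: none
[10] P0: store L1 := 76 | P0:M(76), P1:I | bus: BusRdX,Flush
[11] P1: load  L0 | P0:S(37), P1:S(37) | bus: none
[12] P1: load  L2 | P0:S(28), P1:S(28) | bus: BusRd,Flush
[13] P0: store L1 := 68 | P0:M(68), P1:I | bus: none
[14] P1: store L1 := 82 | P0:I, P1:M(82) | bus: BusRdX,Flush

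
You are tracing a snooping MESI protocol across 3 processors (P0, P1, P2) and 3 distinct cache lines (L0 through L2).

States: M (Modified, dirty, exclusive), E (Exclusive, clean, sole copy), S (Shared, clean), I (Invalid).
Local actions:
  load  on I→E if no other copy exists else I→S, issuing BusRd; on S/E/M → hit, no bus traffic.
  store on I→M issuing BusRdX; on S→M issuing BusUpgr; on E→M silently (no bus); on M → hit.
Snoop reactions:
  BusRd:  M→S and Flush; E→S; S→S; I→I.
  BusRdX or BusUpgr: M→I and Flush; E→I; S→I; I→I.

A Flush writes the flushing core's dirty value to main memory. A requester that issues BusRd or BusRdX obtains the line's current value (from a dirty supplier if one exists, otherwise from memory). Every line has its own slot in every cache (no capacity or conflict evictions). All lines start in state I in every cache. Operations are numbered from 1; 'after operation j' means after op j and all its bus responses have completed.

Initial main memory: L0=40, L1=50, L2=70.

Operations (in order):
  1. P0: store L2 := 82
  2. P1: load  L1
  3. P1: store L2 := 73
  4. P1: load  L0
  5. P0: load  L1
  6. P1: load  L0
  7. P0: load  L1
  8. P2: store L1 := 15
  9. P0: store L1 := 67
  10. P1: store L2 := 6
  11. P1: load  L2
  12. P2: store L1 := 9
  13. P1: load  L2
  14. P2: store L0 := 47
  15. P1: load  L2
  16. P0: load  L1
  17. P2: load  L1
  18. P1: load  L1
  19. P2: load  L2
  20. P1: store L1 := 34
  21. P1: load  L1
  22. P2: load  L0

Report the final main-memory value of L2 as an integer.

memory[L2] = 6

step 1: P0: store L2 := 82  ⟶  MII  (L2)  txn=BusRdX  M[L2]=70
step 2: P1: load  L1  ⟶  IEI  (L1)  txn=BusRd  M[L1]=50
step 3: P1: store L2 := 73  ⟶  IMI  (L2)  txn=BusRdX+Flush  M[L2]=82
step 4: P1: load  L0  ⟶  IEI  (L0)  txn=BusRd  M[L0]=40
step 5: P0: load  L1  ⟶  SSI  (L1)  txn=BusRd  M[L1]=50
step 6: P1: load  L0  ⟶  IEI  (L0)  txn=∅  M[L0]=40
step 7: P0: load  L1  ⟶  SSI  (L1)  txn=∅  M[L1]=50
step 8: P2: store L1 := 15  ⟶  IIM  (L1)  txn=BusRdX  M[L1]=50
step 9: P0: store L1 := 67  ⟶  MII  (L1)  txn=BusRdX+Flush  M[L1]=15
step 10: P1: store L2 := 6  ⟶  IMI  (L2)  txn=∅  M[L2]=82
step 11: P1: load  L2  ⟶  IMI  (L2)  txn=∅  M[L2]=82
step 12: P2: store L1 := 9  ⟶  IIM  (L1)  txn=BusRdX+Flush  M[L1]=67
step 13: P1: load  L2  ⟶  IMI  (L2)  txn=∅  M[L2]=82
step 14: P2: store L0 := 47  ⟶  IIM  (L0)  txn=BusRdX  M[L0]=40
step 15: P1: load  L2  ⟶  IMI  (L2)  txn=∅  M[L2]=82
step 16: P0: load  L1  ⟶  SIS  (L1)  txn=BusRd+Flush  M[L1]=9
step 17: P2: load  L1  ⟶  SIS  (L1)  txn=∅  M[L1]=9
step 18: P1: load  L1  ⟶  SSS  (L1)  txn=BusRd  M[L1]=9
step 19: P2: load  L2  ⟶  ISS  (L2)  txn=BusRd+Flush  M[L2]=6
step 20: P1: store L1 := 34  ⟶  IMI  (L1)  txn=BusUpgr  M[L1]=9
step 21: P1: load  L1  ⟶  IMI  (L1)  txn=∅  M[L1]=9
step 22: P2: load  L0  ⟶  IIM  (L0)  txn=∅  M[L0]=40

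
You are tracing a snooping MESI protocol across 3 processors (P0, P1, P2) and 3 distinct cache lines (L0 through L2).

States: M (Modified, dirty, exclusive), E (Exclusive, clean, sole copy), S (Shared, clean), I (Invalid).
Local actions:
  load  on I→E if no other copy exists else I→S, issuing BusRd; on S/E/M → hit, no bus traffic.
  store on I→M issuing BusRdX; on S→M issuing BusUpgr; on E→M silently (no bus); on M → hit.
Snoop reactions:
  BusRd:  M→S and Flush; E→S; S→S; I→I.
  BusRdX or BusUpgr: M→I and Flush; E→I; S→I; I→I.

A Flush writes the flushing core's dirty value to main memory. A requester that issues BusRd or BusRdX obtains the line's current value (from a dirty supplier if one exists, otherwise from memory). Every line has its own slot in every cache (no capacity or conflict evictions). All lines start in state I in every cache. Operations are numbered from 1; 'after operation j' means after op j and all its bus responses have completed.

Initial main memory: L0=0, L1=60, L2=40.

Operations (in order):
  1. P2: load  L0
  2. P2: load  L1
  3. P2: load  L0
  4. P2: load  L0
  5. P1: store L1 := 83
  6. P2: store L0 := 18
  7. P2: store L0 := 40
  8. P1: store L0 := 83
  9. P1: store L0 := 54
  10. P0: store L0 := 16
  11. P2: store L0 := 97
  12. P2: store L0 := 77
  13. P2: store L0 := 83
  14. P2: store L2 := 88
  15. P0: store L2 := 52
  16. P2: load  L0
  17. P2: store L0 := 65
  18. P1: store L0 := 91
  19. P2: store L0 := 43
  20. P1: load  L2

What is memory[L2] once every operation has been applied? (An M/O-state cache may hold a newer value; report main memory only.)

memory[L2] = 52

  op1 P2: load  L0 → I/I/E on L0; bus BusRd; mem=0
  op2 P2: load  L1 → I/I/E on L1; bus BusRd; mem=60
  op3 P2: load  L0 → I/I/E on L0; bus (none); mem=0
  op4 P2: load  L0 → I/I/E on L0; bus (none); mem=0
  op5 P1: store L1 := 83 → I/M/I on L1; bus BusRdX; mem=60
  op6 P2: store L0 := 18 → I/I/M on L0; bus (none); mem=0
  op7 P2: store L0 := 40 → I/I/M on L0; bus (none); mem=0
  op8 P1: store L0 := 83 → I/M/I on L0; bus BusRdX Flush; mem=40
  op9 P1: store L0 := 54 → I/M/I on L0; bus (none); mem=40
  op10 P0: store L0 := 16 → M/I/I on L0; bus BusRdX Flush; mem=54
  op11 P2: store L0 := 97 → I/I/M on L0; bus BusRdX Flush; mem=16
  op12 P2: store L0 := 77 → I/I/M on L0; bus (none); mem=16
  op13 P2: store L0 := 83 → I/I/M on L0; bus (none); mem=16
  op14 P2: store L2 := 88 → I/I/M on L2; bus BusRdX; mem=40
  op15 P0: store L2 := 52 → M/I/I on L2; bus BusRdX Flush; mem=88
  op16 P2: load  L0 → I/I/M on L0; bus (none); mem=16
  op17 P2: store L0 := 65 → I/I/M on L0; bus (none); mem=16
  op18 P1: store L0 := 91 → I/M/I on L0; bus BusRdX Flush; mem=65
  op19 P2: store L0 := 43 → I/I/M on L0; bus BusRdX Flush; mem=91
  op20 P1: load  L2 → S/S/I on L2; bus BusRd Flush; mem=52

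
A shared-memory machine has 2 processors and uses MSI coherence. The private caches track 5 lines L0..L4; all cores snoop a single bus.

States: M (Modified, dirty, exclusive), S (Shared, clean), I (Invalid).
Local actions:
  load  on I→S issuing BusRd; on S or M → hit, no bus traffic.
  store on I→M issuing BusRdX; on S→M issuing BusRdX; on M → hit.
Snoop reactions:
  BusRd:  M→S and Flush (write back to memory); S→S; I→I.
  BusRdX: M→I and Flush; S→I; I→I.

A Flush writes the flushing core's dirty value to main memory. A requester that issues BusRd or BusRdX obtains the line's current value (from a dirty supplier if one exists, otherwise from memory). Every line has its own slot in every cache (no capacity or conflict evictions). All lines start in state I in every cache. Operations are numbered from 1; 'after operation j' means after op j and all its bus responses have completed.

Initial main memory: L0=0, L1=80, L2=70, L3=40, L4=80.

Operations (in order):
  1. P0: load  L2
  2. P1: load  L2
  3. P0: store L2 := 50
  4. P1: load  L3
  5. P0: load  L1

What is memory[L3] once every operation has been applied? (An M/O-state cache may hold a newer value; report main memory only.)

  op1 P0: load  L2 → S/I on L2; bus BusRd; mem=70
  op2 P1: load  L2 → S/S on L2; bus BusRd; mem=70
  op3 P0: store L2 := 50 → M/I on L2; bus BusRdX; mem=70
  op4 P1: load  L3 → I/S on L3; bus BusRd; mem=40
  op5 P0: load  L1 → S/I on L1; bus BusRd; mem=80

memory[L3] = 40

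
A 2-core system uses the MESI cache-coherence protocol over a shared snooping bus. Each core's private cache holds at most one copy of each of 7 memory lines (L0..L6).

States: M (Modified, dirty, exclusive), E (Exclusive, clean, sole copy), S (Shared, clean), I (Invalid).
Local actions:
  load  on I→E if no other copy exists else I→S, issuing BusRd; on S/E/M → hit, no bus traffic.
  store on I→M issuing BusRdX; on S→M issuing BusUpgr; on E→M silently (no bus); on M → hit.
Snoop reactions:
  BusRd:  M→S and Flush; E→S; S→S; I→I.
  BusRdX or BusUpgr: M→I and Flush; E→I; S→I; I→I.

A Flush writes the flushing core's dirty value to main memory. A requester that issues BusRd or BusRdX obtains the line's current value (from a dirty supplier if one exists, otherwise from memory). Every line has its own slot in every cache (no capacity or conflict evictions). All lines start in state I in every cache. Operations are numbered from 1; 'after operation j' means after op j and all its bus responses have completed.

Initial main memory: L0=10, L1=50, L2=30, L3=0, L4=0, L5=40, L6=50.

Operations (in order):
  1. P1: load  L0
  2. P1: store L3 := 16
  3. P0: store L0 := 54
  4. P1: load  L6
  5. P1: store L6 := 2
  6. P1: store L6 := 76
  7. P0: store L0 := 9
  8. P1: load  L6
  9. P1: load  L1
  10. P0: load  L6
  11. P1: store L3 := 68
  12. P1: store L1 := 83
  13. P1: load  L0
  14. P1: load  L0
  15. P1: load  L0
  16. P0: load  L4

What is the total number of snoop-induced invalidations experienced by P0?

invalidations = 0

step 1: P1: load  L0  ⟶  IE  (L0)  txn=BusRd  M[L0]=10
step 2: P1: store L3 := 16  ⟶  IM  (L3)  txn=BusRdX  M[L3]=0
step 3: P0: store L0 := 54  ⟶  MI  (L0)  txn=BusRdX  M[L0]=10
step 4: P1: load  L6  ⟶  IE  (L6)  txn=BusRd  M[L6]=50
step 5: P1: store L6 := 2  ⟶  IM  (L6)  txn=∅  M[L6]=50
step 6: P1: store L6 := 76  ⟶  IM  (L6)  txn=∅  M[L6]=50
step 7: P0: store L0 := 9  ⟶  MI  (L0)  txn=∅  M[L0]=10
step 8: P1: load  L6  ⟶  IM  (L6)  txn=∅  M[L6]=50
step 9: P1: load  L1  ⟶  IE  (L1)  txn=BusRd  M[L1]=50
step 10: P0: load  L6  ⟶  SS  (L6)  txn=BusRd+Flush  M[L6]=76
step 11: P1: store L3 := 68  ⟶  IM  (L3)  txn=∅  M[L3]=0
step 12: P1: store L1 := 83  ⟶  IM  (L1)  txn=∅  M[L1]=50
step 13: P1: load  L0  ⟶  SS  (L0)  txn=BusRd+Flush  M[L0]=9
step 14: P1: load  L0  ⟶  SS  (L0)  txn=∅  M[L0]=9
step 15: P1: load  L0  ⟶  SS  (L0)  txn=∅  M[L0]=9
step 16: P0: load  L4  ⟶  EI  (L4)  txn=BusRd  M[L4]=0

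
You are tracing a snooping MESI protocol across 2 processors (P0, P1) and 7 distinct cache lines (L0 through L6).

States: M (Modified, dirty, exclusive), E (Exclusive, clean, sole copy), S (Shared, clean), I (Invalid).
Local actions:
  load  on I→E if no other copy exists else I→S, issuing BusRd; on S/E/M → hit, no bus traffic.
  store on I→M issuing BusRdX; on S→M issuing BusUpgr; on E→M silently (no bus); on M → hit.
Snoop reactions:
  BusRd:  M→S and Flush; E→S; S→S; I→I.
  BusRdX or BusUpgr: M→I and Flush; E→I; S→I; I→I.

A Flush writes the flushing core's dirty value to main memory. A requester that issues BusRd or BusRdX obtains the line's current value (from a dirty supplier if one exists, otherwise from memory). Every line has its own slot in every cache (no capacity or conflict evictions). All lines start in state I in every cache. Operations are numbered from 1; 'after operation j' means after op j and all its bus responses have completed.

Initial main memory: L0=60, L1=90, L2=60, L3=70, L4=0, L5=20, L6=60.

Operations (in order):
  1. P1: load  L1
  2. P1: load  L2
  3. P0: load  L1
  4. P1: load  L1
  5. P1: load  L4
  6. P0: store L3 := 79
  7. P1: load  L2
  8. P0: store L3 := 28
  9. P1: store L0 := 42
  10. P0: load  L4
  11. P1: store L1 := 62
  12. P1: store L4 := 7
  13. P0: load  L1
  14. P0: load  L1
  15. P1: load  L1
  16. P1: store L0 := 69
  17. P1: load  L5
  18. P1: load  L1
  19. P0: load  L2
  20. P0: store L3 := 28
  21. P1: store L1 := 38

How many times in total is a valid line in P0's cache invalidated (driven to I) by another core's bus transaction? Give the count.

step 1: P1: load  L1  ⟶  IE  (L1)  txn=BusRd  M[L1]=90
step 2: P1: load  L2  ⟶  IE  (L2)  txn=BusRd  M[L2]=60
step 3: P0: load  L1  ⟶  SS  (L1)  txn=BusRd  M[L1]=90
step 4: P1: load  L1  ⟶  SS  (L1)  txn=∅  M[L1]=90
step 5: P1: load  L4  ⟶  IE  (L4)  txn=BusRd  M[L4]=0
step 6: P0: store L3 := 79  ⟶  MI  (L3)  txn=BusRdX  M[L3]=70
step 7: P1: load  L2  ⟶  IE  (L2)  txn=∅  M[L2]=60
step 8: P0: store L3 := 28  ⟶  MI  (L3)  txn=∅  M[L3]=70
step 9: P1: store L0 := 42  ⟶  IM  (L0)  txn=BusRdX  M[L0]=60
step 10: P0: load  L4  ⟶  SS  (L4)  txn=BusRd  M[L4]=0
step 11: P1: store L1 := 62  ⟶  IM  (L1)  txn=BusUpgr  M[L1]=90
step 12: P1: store L4 := 7  ⟶  IM  (L4)  txn=BusUpgr  M[L4]=0
step 13: P0: load  L1  ⟶  SS  (L1)  txn=BusRd+Flush  M[L1]=62
step 14: P0: load  L1  ⟶  SS  (L1)  txn=∅  M[L1]=62
step 15: P1: load  L1  ⟶  SS  (L1)  txn=∅  M[L1]=62
step 16: P1: store L0 := 69  ⟶  IM  (L0)  txn=∅  M[L0]=60
step 17: P1: load  L5  ⟶  IE  (L5)  txn=BusRd  M[L5]=20
step 18: P1: load  L1  ⟶  SS  (L1)  txn=∅  M[L1]=62
step 19: P0: load  L2  ⟶  SS  (L2)  txn=BusRd  M[L2]=60
step 20: P0: store L3 := 28  ⟶  MI  (L3)  txn=∅  M[L3]=70
step 21: P1: store L1 := 38  ⟶  IM  (L1)  txn=BusUpgr  M[L1]=62

invalidations = 3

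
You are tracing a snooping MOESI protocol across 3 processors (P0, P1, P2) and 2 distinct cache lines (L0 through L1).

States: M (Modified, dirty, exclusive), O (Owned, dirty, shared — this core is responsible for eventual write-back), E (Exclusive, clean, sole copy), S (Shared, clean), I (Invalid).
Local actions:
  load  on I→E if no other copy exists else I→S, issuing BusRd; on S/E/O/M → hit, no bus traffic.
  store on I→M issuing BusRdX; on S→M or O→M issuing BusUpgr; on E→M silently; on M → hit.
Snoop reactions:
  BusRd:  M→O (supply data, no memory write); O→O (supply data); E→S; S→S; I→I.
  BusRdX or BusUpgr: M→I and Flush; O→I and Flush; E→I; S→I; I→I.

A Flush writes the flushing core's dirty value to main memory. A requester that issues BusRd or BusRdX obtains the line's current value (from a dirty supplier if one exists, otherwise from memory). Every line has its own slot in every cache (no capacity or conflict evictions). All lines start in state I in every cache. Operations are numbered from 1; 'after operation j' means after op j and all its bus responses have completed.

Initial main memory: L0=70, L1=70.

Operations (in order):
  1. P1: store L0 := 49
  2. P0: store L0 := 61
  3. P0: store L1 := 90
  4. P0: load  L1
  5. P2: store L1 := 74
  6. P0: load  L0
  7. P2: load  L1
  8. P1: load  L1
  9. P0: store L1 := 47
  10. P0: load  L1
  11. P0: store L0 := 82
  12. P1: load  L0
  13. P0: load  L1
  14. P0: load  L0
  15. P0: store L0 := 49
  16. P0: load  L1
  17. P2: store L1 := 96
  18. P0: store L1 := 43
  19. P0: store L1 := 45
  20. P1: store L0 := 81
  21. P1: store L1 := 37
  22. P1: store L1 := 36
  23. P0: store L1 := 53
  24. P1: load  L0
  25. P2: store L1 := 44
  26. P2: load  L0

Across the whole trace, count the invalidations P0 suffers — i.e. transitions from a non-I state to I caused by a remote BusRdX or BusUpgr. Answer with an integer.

[1] P1: store L0 := 49 | P0:I, P1:M(49), P2:I | bus: BusRdX
[2] P0: store L0 := 61 | P0:M(61), P1:I, P2:I | bus: BusRdX,Flush
[3] P0: store L1 := 90 | P0:M(90), P1:I, P2:I | bus: BusRdX
[4] P0: load  L1 | P0:M(90), P1:I, P2:I | bus: none
[5] P2: store L1 := 74 | P0:I, P1:I, P2:M(74) | bus: BusRdX,Flush
[6] P0: load  L0 | P0:M(61), P1:I, P2:I | bus: none
[7] P2: load  L1 | P0:I, P1:I, P2:M(74) | bus: none
[8] P1: load  L1 | P0:I, P1:S(74), P2:O(74) | bus: BusRd
[9] P0: store L1 := 47 | P0:M(47), P1:I, P2:I | bus: BusRdX,Flush
[10] P0: load  L1 | P0:M(47), P1:I, P2:I | bus: none
[11] P0: store L0 := 82 | P0:M(82), P1:I, P2:I | bus: none
[12] P1: load  L0 | P0:O(82), P1:S(82), P2:I | bus: BusRd
[13] P0: load  L1 | P0:M(47), P1:I, P2:I | bus: none
[14] P0: load  L0 | P0:O(82), P1:S(82), P2:I | bus: none
[15] P0: store L0 := 49 | P0:M(49), P1:I, P2:I | bus: BusUpgr
[16] P0: load  L1 | P0:M(47), P1:I, P2:I | bus: none
[17] P2: store L1 := 96 | P0:I, P1:I, P2:M(96) | bus: BusRdX,Flush
[18] P0: store L1 := 43 | P0:M(43), P1:I, P2:I | bus: BusRdX,Flush
[19] P0: store L1 := 45 | P0:M(45), P1:I, P2:I | bus: none
[20] P1: store L0 := 81 | P0:I, P1:M(81), P2:I | bus: BusRdX,Flush
[21] P1: store L1 := 37 | P0:I, P1:M(37), P2:I | bus: BusRdX,Flush
[22] P1: store L1 := 36 | P0:I, P1:M(36), P2:I | bus: none
[23] P0: store L1 := 53 | P0:M(53), P1:I, P2:I | bus: BusRdX,Flush
[24] P1: load  L0 | P0:I, P1:M(81), P2:I | bus: none
[25] P2: store L1 := 44 | P0:I, P1:I, P2:M(44) | bus: BusRdX,Flush
[26] P2: load  L0 | P0:I, P1:O(81), P2:S(81) | bus: BusRd

invalidations = 5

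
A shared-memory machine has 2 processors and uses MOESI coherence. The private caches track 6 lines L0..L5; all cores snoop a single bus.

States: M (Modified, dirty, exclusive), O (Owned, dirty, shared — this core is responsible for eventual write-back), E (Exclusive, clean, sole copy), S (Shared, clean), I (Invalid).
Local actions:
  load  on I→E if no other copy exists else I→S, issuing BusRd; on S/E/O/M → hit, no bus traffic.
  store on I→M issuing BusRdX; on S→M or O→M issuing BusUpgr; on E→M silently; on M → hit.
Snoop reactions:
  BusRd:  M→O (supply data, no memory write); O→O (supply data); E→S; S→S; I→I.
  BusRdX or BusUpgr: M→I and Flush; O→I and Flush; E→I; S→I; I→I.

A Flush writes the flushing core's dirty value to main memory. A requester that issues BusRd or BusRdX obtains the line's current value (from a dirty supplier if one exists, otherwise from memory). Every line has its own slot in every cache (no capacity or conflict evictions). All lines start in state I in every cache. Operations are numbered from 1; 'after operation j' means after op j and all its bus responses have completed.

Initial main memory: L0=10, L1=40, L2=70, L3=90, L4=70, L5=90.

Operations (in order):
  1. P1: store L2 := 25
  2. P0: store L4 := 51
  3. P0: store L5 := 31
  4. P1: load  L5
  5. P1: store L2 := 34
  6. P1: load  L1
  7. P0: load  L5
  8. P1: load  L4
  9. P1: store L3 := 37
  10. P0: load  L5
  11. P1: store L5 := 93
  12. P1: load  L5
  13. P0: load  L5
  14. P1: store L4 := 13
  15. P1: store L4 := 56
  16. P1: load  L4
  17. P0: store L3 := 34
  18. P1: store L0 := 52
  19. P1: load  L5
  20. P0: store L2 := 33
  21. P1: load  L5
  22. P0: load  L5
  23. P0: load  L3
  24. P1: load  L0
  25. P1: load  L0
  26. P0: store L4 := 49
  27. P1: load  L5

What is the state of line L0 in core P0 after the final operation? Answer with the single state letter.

state = I

[1] P1: store L2 := 25 | P0:I, P1:M(25) | bus: BusRdX
[2] P0: store L4 := 51 | P0:M(51), P1:I | bus: BusRdX
[3] P0: store L5 := 31 | P0:M(31), P1:I | bus: BusRdX
[4] P1: load  L5 | P0:O(31), P1:S(31) | bus: BusRd
[5] P1: store L2 := 34 | P0:I, P1:M(34) | bus: none
[6] P1: load  L1 | P0:I, P1:E(40) | bus: BusRd
[7] P0: load  L5 | P0:O(31), P1:S(31) | bus: none
[8] P1: load  L4 | P0:O(51), P1:S(51) | bus: BusRd
[9] P1: store L3 := 37 | P0:I, P1:M(37) | bus: BusRdX
[10] P0: load  L5 | P0:O(31), P1:S(31) | bus: none
[11] P1: store L5 := 93 | P0:I, P1:M(93) | bus: BusUpgr,Flush
[12] P1: load  L5 | P0:I, P1:M(93) | bus: none
[13] P0: load  L5 | P0:S(93), P1:O(93) | bus: BusRd
[14] P1: store L4 := 13 | P0:I, P1:M(13) | bus: BusUpgr,Flush
[15] P1: store L4 := 56 | P0:I, P1:M(56) | bus: none
[16] P1: load  L4 | P0:I, P1:M(56) | bus: none
[17] P0: store L3 := 34 | P0:M(34), P1:I | bus: BusRdX,Flush
[18] P1: store L0 := 52 | P0:I, P1:M(52) | bus: BusRdX
[19] P1: load  L5 | P0:S(93), P1:O(93) | bus: none
[20] P0: store L2 := 33 | P0:M(33), P1:I | bus: BusRdX,Flush
[21] P1: load  L5 | P0:S(93), P1:O(93) | bus: none
[22] P0: load  L5 | P0:S(93), P1:O(93) | bus: none
[23] P0: load  L3 | P0:M(34), P1:I | bus: none
[24] P1: load  L0 | P0:I, P1:M(52) | bus: none
[25] P1: load  L0 | P0:I, P1:M(52) | bus: none
[26] P0: store L4 := 49 | P0:M(49), P1:I | bus: BusRdX,Flush
[27] P1: load  L5 | P0:S(93), P1:O(93) | bus: none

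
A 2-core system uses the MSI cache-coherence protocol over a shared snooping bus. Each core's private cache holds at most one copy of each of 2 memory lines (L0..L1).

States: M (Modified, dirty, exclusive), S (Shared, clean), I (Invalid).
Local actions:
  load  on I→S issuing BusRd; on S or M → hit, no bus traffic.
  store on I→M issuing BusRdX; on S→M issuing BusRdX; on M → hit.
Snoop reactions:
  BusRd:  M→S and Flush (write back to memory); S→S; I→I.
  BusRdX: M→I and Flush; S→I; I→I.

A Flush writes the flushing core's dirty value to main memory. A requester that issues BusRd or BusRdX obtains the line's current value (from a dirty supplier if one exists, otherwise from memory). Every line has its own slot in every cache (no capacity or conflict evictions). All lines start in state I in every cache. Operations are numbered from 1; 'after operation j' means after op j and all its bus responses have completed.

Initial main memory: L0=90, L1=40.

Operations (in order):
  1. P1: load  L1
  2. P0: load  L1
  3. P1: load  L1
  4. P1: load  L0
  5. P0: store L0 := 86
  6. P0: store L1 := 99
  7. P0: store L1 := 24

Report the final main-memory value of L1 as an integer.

  op1 P1: load  L1 → I/S on L1; bus BusRd; mem=40
  op2 P0: load  L1 → S/S on L1; bus BusRd; mem=40
  op3 P1: load  L1 → S/S on L1; bus (none); mem=40
  op4 P1: load  L0 → I/S on L0; bus BusRd; mem=90
  op5 P0: store L0 := 86 → M/I on L0; bus BusRdX; mem=90
  op6 P0: store L1 := 99 → M/I on L1; bus BusRdX; mem=40
  op7 P0: store L1 := 24 → M/I on L1; bus (none); mem=40

memory[L1] = 40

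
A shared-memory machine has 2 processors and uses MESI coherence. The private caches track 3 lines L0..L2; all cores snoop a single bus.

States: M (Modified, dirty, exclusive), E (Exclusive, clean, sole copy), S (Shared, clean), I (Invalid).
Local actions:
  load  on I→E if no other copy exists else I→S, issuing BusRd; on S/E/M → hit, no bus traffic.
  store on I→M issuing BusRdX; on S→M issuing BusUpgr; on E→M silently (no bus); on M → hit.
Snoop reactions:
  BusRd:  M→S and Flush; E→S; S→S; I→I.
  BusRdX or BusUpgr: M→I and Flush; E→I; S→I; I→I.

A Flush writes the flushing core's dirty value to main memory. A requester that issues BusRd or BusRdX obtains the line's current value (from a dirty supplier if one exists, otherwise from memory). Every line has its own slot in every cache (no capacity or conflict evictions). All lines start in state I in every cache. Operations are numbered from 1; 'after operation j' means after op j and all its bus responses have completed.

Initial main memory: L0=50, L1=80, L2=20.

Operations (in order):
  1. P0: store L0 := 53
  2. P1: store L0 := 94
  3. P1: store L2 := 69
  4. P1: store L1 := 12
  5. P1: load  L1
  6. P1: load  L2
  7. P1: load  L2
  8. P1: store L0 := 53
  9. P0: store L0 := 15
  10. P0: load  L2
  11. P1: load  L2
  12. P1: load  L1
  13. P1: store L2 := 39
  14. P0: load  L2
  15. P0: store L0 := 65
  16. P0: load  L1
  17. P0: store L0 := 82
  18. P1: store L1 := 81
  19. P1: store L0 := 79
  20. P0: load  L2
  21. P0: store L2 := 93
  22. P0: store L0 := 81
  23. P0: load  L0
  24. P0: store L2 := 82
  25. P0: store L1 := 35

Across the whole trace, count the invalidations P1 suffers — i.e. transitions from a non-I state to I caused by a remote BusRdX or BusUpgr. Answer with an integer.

[1] P0: store L0 := 53 | P0:M(53), P1:I | bus: BusRdX
[2] P1: store L0 := 94 | P0:I, P1:M(94) | bus: BusRdX,Flush
[3] P1: store L2 := 69 | P0:I, P1:M(69) | bus: BusRdX
[4] P1: store L1 := 12 | P0:I, P1:M(12) | bus: BusRdX
[5] P1: load  L1 | P0:I, P1:M(12) | bus: none
[6] P1: load  L2 | P0:I, P1:M(69) | bus: none
[7] P1: load  L2 | P0:I, P1:M(69) | bus: none
[8] P1: store L0 := 53 | P0:I, P1:M(53) | bus: none
[9] P0: store L0 := 15 | P0:M(15), P1:I | bus: BusRdX,Flush
[10] P0: load  L2 | P0:S(69), P1:S(69) | bus: BusRd,Flush
[11] P1: load  L2 | P0:S(69), P1:S(69) | bus: none
[12] P1: load  L1 | P0:I, P1:M(12) | bus: none
[13] P1: store L2 := 39 | P0:I, P1:M(39) | bus: BusUpgr
[14] P0: load  L2 | P0:S(39), P1:S(39) | bus: BusRd,Flush
[15] P0: store L0 := 65 | P0:M(65), P1:I | bus: none
[16] P0: load  L1 | P0:S(12), P1:S(12) | bus: BusRd,Flush
[17] P0: store L0 := 82 | P0:M(82), P1:I | bus: none
[18] P1: store L1 := 81 | P0:I, P1:M(81) | bus: BusUpgr
[19] P1: store L0 := 79 | P0:I, P1:M(79) | bus: BusRdX,Flush
[20] P0: load  L2 | P0:S(39), P1:S(39) | bus: none
[21] P0: store L2 := 93 | P0:M(93), P1:I | bus: BusUpgr
[22] P0: store L0 := 81 | P0:M(81), P1:I | bus: BusRdX,Flush
[23] P0: load  L0 | P0:M(81), P1:I | bus: none
[24] P0: store L2 := 82 | P0:M(82), P1:I | bus: none
[25] P0: store L1 := 35 | P0:M(35), P1:I | bus: BusRdX,Flush

invalidations = 4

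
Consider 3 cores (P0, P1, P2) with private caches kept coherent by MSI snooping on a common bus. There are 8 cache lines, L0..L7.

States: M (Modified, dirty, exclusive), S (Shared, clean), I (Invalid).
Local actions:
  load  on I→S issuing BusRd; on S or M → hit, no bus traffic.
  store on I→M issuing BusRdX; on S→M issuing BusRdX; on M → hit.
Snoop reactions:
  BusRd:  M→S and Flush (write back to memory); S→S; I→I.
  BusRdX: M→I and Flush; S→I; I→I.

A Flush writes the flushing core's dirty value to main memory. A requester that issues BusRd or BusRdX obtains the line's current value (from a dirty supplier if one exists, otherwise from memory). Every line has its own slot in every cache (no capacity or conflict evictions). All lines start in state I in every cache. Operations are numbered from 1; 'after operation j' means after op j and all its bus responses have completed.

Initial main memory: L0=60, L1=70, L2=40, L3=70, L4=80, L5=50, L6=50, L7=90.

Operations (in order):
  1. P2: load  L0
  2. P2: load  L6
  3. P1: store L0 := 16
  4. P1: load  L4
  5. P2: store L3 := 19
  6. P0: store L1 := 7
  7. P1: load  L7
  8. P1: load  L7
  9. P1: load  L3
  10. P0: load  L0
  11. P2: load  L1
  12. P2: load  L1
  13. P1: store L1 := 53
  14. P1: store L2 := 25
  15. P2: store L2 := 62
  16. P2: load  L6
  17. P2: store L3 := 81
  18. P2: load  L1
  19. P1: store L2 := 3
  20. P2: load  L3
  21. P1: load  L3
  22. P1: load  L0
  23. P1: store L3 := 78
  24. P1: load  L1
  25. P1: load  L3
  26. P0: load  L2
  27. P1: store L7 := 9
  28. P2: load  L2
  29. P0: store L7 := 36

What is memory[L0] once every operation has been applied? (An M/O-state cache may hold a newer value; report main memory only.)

memory[L0] = 16

[1] P2: load  L0 | P0:I, P1:I, P2:S(60) | bus: BusRd
[2] P2: load  L6 | P0:I, P1:I, P2:S(50) | bus: BusRd
[3] P1: store L0 := 16 | P0:I, P1:M(16), P2:I | bus: BusRdX
[4] P1: load  L4 | P0:I, P1:S(80), P2:I | bus: BusRd
[5] P2: store L3 := 19 | P0:I, P1:I, P2:M(19) | bus: BusRdX
[6] P0: store L1 := 7 | P0:M(7), P1:I, P2:I | bus: BusRdX
[7] P1: load  L7 | P0:I, P1:S(90), P2:I | bus: BusRd
[8] P1: load  L7 | P0:I, P1:S(90), P2:I | bus: none
[9] P1: load  L3 | P0:I, P1:S(19), P2:S(19) | bus: BusRd,Flush
[10] P0: load  L0 | P0:S(16), P1:S(16), P2:I | bus: BusRd,Flush
[11] P2: load  L1 | P0:S(7), P1:I, P2:S(7) | bus: BusRd,Flush
[12] P2: load  L1 | P0:S(7), P1:I, P2:S(7) | bus: none
[13] P1: store L1 := 53 | P0:I, P1:M(53), P2:I | bus: BusRdX
[14] P1: store L2 := 25 | P0:I, P1:M(25), P2:I | bus: BusRdX
[15] P2: store L2 := 62 | P0:I, P1:I, P2:M(62) | bus: BusRdX,Flush
[16] P2: load  L6 | P0:I, P1:I, P2:S(50) | bus: none
[17] P2: store L3 := 81 | P0:I, P1:I, P2:M(81) | bus: BusRdX
[18] P2: load  L1 | P0:I, P1:S(53), P2:S(53) | bus: BusRd,Flush
[19] P1: store L2 := 3 | P0:I, P1:M(3), P2:I | bus: BusRdX,Flush
[20] P2: load  L3 | P0:I, P1:I, P2:M(81) | bus: none
[21] P1: load  L3 | P0:I, P1:S(81), P2:S(81) | bus: BusRd,Flush
[22] P1: load  L0 | P0:S(16), P1:S(16), P2:I | bus: none
[23] P1: store L3 := 78 | P0:I, P1:M(78), P2:I | bus: BusRdX
[24] P1: load  L1 | P0:I, P1:S(53), P2:S(53) | bus: none
[25] P1: load  L3 | P0:I, P1:M(78), P2:I | bus: none
[26] P0: load  L2 | P0:S(3), P1:S(3), P2:I | bus: BusRd,Flush
[27] P1: store L7 := 9 | P0:I, P1:M(9), P2:I | bus: BusRdX
[28] P2: load  L2 | P0:S(3), P1:S(3), P2:S(3) | bus: BusRd
[29] P0: store L7 := 36 | P0:M(36), P1:I, P2:I | bus: BusRdX,Flush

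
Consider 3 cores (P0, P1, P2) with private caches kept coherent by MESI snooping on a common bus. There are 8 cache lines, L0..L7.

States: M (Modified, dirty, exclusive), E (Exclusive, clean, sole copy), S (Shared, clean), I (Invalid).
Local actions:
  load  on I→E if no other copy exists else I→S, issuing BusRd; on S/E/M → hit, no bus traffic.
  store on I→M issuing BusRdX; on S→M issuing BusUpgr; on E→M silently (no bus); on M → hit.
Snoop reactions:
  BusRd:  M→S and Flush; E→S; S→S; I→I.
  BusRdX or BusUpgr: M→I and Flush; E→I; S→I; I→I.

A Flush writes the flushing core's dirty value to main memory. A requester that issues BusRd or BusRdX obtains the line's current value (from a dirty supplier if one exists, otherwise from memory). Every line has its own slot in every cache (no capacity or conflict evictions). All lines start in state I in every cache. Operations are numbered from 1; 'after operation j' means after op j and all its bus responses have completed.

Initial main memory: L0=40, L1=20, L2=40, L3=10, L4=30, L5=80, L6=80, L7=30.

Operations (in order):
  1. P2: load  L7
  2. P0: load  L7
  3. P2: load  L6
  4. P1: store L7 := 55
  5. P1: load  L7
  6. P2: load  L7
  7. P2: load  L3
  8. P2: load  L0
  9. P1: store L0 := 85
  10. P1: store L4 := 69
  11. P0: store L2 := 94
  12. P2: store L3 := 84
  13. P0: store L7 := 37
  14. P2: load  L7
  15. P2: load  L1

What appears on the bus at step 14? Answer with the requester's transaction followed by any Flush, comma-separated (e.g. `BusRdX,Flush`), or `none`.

step 1: P2: load  L7  ⟶  IIE  (L7)  txn=BusRd  M[L7]=30
step 2: P0: load  L7  ⟶  SIS  (L7)  txn=BusRd  M[L7]=30
step 3: P2: load  L6  ⟶  IIE  (L6)  txn=BusRd  M[L6]=80
step 4: P1: store L7 := 55  ⟶  IMI  (L7)  txn=BusRdX  M[L7]=30
step 5: P1: load  L7  ⟶  IMI  (L7)  txn=∅  M[L7]=30
step 6: P2: load  L7  ⟶  ISS  (L7)  txn=BusRd+Flush  M[L7]=55
step 7: P2: load  L3  ⟶  IIE  (L3)  txn=BusRd  M[L3]=10
step 8: P2: load  L0  ⟶  IIE  (L0)  txn=BusRd  M[L0]=40
step 9: P1: store L0 := 85  ⟶  IMI  (L0)  txn=BusRdX  M[L0]=40
step 10: P1: store L4 := 69  ⟶  IMI  (L4)  txn=BusRdX  M[L4]=30
step 11: P0: store L2 := 94  ⟶  MII  (L2)  txn=BusRdX  M[L2]=40
step 12: P2: store L3 := 84  ⟶  IIM  (L3)  txn=∅  M[L3]=10
step 13: P0: store L7 := 37  ⟶  MII  (L7)  txn=BusRdX  M[L7]=55
step 14: P2: load  L7  ⟶  SIS  (L7)  txn=BusRd+Flush  M[L7]=37
step 15: P2: load  L1  ⟶  IIE  (L1)  txn=BusRd  M[L1]=20

bus = BusRd,Flush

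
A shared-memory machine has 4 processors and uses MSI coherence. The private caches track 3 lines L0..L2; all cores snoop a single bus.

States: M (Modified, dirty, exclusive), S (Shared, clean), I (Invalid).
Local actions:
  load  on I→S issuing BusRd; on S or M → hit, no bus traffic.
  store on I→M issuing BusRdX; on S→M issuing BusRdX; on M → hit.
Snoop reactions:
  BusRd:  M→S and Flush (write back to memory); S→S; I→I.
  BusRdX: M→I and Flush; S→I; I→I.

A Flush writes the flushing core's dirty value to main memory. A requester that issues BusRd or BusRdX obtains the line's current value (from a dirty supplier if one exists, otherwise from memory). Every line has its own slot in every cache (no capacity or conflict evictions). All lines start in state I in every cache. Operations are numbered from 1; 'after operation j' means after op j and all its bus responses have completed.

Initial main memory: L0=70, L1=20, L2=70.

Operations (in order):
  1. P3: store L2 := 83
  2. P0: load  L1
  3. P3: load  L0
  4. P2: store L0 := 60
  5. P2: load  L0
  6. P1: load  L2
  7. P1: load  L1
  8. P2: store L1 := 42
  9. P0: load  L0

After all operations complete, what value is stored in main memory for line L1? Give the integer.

[1] P3: store L2 := 83 | P0:I, P1:I, P2:I, P3:M(83) | bus: BusRdX
[2] P0: load  L1 | P0:S(20), P1:I, P2:I, P3:I | bus: BusRd
[3] P3: load  L0 | P0:I, P1:I, P2:I, P3:S(70) | bus: BusRd
[4] P2: store L0 := 60 | P0:I, P1:I, P2:M(60), P3:I | bus: BusRdX
[5] P2: load  L0 | P0:I, P1:I, P2:M(60), P3:I | bus: none
[6] P1: load  L2 | P0:I, P1:S(83), P2:I, P3:S(83) | bus: BusRd,Flush
[7] P1: load  L1 | P0:S(20), P1:S(20), P2:I, P3:I | bus: BusRd
[8] P2: store L1 := 42 | P0:I, P1:I, P2:M(42), P3:I | bus: BusRdX
[9] P0: load  L0 | P0:S(60), P1:I, P2:S(60), P3:I | bus: BusRd,Flush

memory[L1] = 20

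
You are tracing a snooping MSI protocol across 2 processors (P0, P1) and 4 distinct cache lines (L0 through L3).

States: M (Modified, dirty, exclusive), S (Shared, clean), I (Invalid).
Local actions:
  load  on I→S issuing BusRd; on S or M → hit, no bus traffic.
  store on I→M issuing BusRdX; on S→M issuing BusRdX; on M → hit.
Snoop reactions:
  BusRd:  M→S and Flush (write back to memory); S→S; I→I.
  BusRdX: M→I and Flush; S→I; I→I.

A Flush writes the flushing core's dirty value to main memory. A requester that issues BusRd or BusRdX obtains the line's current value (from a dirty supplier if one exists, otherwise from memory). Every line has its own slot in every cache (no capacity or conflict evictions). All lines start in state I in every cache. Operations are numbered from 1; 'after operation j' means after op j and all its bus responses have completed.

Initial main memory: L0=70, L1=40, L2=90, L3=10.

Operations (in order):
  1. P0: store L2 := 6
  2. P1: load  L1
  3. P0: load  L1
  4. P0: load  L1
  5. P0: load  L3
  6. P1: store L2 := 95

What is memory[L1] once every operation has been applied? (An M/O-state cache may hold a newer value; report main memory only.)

1. P0: store L2 := 6  bus=[BusRdX]  L2: P0=M P1=I  mem[L2]=90
2. P1: load  L1  bus=[BusRd]  L1: P0=I P1=S  mem[L1]=40
3. P0: load  L1  bus=[BusRd]  L1: P0=S P1=S  mem[L1]=40
4. P0: load  L1  bus=[-]  L1: P0=S P1=S  mem[L1]=40
5. P0: load  L3  bus=[BusRd]  L3: P0=S P1=I  mem[L3]=10
6. P1: store L2 := 95  bus=[BusRdX,Flush]  L2: P0=I P1=M  mem[L2]=6

memory[L1] = 40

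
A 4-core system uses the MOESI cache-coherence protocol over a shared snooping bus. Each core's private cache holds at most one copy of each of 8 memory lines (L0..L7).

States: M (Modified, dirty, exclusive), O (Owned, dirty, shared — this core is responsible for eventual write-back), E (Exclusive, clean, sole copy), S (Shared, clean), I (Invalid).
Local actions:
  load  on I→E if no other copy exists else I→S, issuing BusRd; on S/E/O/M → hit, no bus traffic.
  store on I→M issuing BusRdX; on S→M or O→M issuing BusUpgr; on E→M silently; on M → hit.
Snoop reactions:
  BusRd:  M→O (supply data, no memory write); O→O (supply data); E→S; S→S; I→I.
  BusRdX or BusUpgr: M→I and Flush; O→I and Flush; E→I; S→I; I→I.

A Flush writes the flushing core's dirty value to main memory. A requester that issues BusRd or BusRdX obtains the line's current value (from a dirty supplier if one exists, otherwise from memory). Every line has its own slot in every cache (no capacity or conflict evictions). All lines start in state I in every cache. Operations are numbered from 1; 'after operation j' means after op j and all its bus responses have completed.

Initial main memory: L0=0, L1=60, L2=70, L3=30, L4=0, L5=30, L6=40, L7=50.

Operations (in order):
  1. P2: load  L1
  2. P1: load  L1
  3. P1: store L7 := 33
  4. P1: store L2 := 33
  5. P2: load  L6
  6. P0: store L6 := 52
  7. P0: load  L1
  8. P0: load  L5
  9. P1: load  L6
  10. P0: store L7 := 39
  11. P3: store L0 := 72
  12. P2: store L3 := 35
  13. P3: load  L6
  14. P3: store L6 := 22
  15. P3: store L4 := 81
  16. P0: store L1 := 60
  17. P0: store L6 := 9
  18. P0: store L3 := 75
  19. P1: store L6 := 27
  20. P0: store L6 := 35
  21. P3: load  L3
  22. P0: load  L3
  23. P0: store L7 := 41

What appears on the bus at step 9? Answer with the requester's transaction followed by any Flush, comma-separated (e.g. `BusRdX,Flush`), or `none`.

  op1 P2: load  L1 → I/I/E/I on L1; bus BusRd; mem=60
  op2 P1: load  L1 → I/S/S/I on L1; bus BusRd; mem=60
  op3 P1: store L7 := 33 → I/M/I/I on L7; bus BusRdX; mem=50
  op4 P1: store L2 := 33 → I/M/I/I on L2; bus BusRdX; mem=70
  op5 P2: load  L6 → I/I/E/I on L6; bus BusRd; mem=40
  op6 P0: store L6 := 52 → M/I/I/I on L6; bus BusRdX; mem=40
  op7 P0: load  L1 → S/S/S/I on L1; bus BusRd; mem=60
  op8 P0: load  L5 → E/I/I/I on L5; bus BusRd; mem=30
  op9 P1: load  L6 → O/S/I/I on L6; bus BusRd; mem=40
  op10 P0: store L7 := 39 → M/I/I/I on L7; bus BusRdX Flush; mem=33
  op11 P3: store L0 := 72 → I/I/I/M on L0; bus BusRdX; mem=0
  op12 P2: store L3 := 35 → I/I/M/I on L3; bus BusRdX; mem=30
  op13 P3: load  L6 → O/S/I/S on L6; bus BusRd; mem=40
  op14 P3: store L6 := 22 → I/I/I/M on L6; bus BusUpgr Flush; mem=52
  op15 P3: store L4 := 81 → I/I/I/M on L4; bus BusRdX; mem=0
  op16 P0: store L1 := 60 → M/I/I/I on L1; bus BusUpgr; mem=60
  op17 P0: store L6 := 9 → M/I/I/I on L6; bus BusRdX Flush; mem=22
  op18 P0: store L3 := 75 → M/I/I/I on L3; bus BusRdX Flush; mem=35
  op19 P1: store L6 := 27 → I/M/I/I on L6; bus BusRdX Flush; mem=9
  op20 P0: store L6 := 35 → M/I/I/I on L6; bus BusRdX Flush; mem=27
  op21 P3: load  L3 → O/I/I/S on L3; bus BusRd; mem=35
  op22 P0: load  L3 → O/I/I/S on L3; bus (none); mem=35
  op23 P0: store L7 := 41 → M/I/I/I on L7; bus (none); mem=33

bus = BusRd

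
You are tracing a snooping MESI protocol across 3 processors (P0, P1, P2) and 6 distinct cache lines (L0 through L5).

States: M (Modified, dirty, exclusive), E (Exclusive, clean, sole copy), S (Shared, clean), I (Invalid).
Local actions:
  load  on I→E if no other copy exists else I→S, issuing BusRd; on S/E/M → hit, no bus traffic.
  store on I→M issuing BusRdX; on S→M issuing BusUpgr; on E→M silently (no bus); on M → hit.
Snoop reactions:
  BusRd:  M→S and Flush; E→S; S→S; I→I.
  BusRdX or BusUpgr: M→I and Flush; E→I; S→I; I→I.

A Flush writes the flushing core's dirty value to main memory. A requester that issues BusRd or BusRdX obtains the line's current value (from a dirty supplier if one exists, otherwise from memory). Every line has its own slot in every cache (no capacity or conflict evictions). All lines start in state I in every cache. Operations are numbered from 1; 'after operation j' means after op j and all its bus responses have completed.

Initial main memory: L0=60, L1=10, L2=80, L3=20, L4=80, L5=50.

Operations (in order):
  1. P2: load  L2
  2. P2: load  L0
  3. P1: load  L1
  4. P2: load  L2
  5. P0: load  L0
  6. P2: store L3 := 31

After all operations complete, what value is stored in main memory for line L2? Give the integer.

step 1: P2: load  L2  ⟶  IIE  (L2)  txn=BusRd  M[L2]=80
step 2: P2: load  L0  ⟶  IIE  (L0)  txn=BusRd  M[L0]=60
step 3: P1: load  L1  ⟶  IEI  (L1)  txn=BusRd  M[L1]=10
step 4: P2: load  L2  ⟶  IIE  (L2)  txn=∅  M[L2]=80
step 5: P0: load  L0  ⟶  SIS  (L0)  txn=BusRd  M[L0]=60
step 6: P2: store L3 := 31  ⟶  IIM  (L3)  txn=BusRdX  M[L3]=20

memory[L2] = 80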